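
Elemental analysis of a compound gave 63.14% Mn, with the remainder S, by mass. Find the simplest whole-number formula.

Assume 100 g: 63.14 g Mn, 36.86 g S.
Mn: 63.14 g ÷ 54.94 g/mol = 1.149 mol
S: 36.86 g ÷ 32.07 g/mol = 1.149 mol
Smallest is Mn at 1.149 mol; normalising gives Mn 1.000, S 1.000
Ratio ≈ 1:1, so the empirical formula is MnS

MnS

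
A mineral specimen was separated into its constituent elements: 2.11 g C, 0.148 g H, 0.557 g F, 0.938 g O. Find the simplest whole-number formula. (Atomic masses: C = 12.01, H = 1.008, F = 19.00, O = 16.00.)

C6H5FO2

n(C) = 2.11/12.01 = 0.1757, n(H) = 0.148/1.008 = 0.1468, n(F) = 0.557/19.00 = 0.02932, n(O) = 0.938/16.00 = 0.05862
Smallest is F at 0.02932 mol; normalising gives C 5.993, H 5.008, F 1.000, O 2.000
→ C6H5FO2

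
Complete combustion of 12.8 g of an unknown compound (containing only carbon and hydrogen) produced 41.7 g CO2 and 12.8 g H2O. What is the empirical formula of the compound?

mol C = 41.7 / 44.01 = 0.9475; mass C = 0.9475 × 12.01 = 11.38 g
mol H = 2 × (12.8 / 18.02) = 1.421; mass H = 1.421 × 1.008 = 1.432 g
Divide by the smallest (0.9475 mol C): C 1.000, H 1.499
Scaling by 2: C 2.00, H 3.00 → C2H3

C2H3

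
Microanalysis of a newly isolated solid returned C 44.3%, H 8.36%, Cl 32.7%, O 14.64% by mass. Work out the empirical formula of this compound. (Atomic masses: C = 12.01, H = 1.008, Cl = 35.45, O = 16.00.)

Assume 100 g: 44.3 g C, 8.36 g H, 32.7 g Cl, 14.64 g O.
Moles — C: 44.3 / 12.01 = 3.689 mol; H: 8.36 / 1.008 = 8.294 mol; Cl: 32.7 / 35.45 = 0.9224 mol; O: 14.64 / 16.00 = 0.915 mol
Smallest is O at 0.915 mol; normalising gives C 4.031, H 9.064, Cl 1.008, O 1.000
→ C4H9ClO

C4H9ClO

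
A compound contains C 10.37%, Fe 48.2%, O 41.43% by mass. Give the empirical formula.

Assume 100 g: 10.37 g C, 48.2 g Fe, 41.43 g O.
Moles — C: 10.37 / 12.01 = 0.8634 mol; Fe: 48.2 / 55.85 = 0.863 mol; O: 41.43 / 16.00 = 2.589 mol
Divide by the smallest (0.863 mol Fe): C 1.000, Fe 1.000, O 3.000
Ratio ≈ 1:1:3, so the empirical formula is CFeO3

CFeO3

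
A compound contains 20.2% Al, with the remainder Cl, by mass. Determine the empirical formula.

Assume 100 g: 20.2 g Al, 79.8 g Cl.
Moles — Al: 20.2 / 26.98 = 0.7487 mol; Cl: 79.8 / 35.45 = 2.251 mol
Smallest is Al at 0.7487 mol; normalising gives Al 1.000, Cl 3.007
→ AlCl3

AlCl3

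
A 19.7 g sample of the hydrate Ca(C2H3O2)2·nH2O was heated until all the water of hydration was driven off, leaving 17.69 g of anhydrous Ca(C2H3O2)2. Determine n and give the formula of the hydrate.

Ca(C2H3O2)2·H2O

Mass of water lost = 19.7 − 17.69 = 2.01 g → 2.01 / 18.02 = 0.1115 mol H2O
Molar mass of Ca(C2H3O2)2 = 158.17 g/mol → mol Ca(C2H3O2)2 = 17.69 / 158.17 = 0.1118
n = 0.1115 / 0.1118 = 1.00 ≈ 1 → Ca(C2H3O2)2·H2O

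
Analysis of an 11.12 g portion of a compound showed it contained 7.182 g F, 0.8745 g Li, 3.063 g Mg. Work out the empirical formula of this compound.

F3LiMg

n(F) = 7.182/19.00 = 0.378, n(Li) = 0.8745/6.94 = 0.126, n(Mg) = 3.063/24.31 = 0.126
Ratios (÷ 0.126): F 3.000, Li 1.000, Mg 1.000
→ F3LiMg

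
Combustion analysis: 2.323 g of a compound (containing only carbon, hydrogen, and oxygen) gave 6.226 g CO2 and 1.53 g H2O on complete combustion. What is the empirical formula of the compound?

C5H6O

mol C = 6.226 / 44.01 = 0.1415; mass C = 0.1415 × 12.01 = 1.699 g
mol H = 2 × (1.53 / 18.02) = 0.1698; mass H = 0.1698 × 1.008 = 0.1712 g
mass O = 2.323 − (1.870) = 0.4528 g → mol O = 0.02830
Smallest is O at 0.0283 mol; normalising gives C 4.999, H 6.000, O 1.000
Ratio ≈ 5:6:1, so the empirical formula is C5H6O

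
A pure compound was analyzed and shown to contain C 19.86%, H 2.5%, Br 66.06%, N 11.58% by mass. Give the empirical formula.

Assume 100 g: 19.86 g C, 2.5 g H, 66.06 g Br, 11.58 g N.
C: 19.86 g ÷ 12.01 g/mol = 1.654 mol
H: 2.5 g ÷ 1.008 g/mol = 2.48 mol
Br: 66.06 g ÷ 79.90 g/mol = 0.8268 mol
N: 11.58 g ÷ 14.01 g/mol = 0.8266 mol
Smallest is N at 0.8266 mol; normalising gives C 2.001, H 3.001, Br 1.000, N 1.000
Ratio ≈ 2:3:1:1, so the empirical formula is C2H3BrN

C2H3BrN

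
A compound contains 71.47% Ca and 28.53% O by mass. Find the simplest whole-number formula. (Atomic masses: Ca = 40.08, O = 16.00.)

Assume 100 g: 71.47 g Ca, 28.53 g O.
Ca: 71.47 g ÷ 40.08 g/mol = 1.783 mol
O: 28.53 g ÷ 16.00 g/mol = 1.783 mol
Divide by the smallest (1.783 mol O): Ca 1.000, O 1.000
→ CaO

CaO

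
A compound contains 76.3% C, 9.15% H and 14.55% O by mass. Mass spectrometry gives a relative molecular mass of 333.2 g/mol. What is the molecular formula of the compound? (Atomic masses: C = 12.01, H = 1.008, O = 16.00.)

C21H30O3

Assume 100 g: 76.3 g C, 9.15 g H, 14.55 g O.
C: 76.3 g ÷ 12.01 g/mol = 6.353 mol
H: 9.15 g ÷ 1.008 g/mol = 9.077 mol
O: 14.55 g ÷ 16.00 g/mol = 0.9094 mol
Ratios (÷ 0.9094): C 6.986, H 9.982, O 1.000
→ C7H10O
Empirical-formula mass = 110.15 g/mol
n = 333.2 / 110.15 = 3.02 ≈ 3
Molecular formula = (C7H10O)×3 = C21H30O3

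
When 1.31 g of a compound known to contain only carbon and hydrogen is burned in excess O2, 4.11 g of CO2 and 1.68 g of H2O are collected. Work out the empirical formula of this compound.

mol C = 4.11 / 44.01 = 0.09339; mass C = 0.09339 × 12.01 = 1.122 g
mol H = 2 × (1.68 / 18.02) = 0.1865; mass H = 0.1865 × 1.008 = 0.1880 g
Divide by the smallest (0.09339 mol C): C 1.000, H 1.997
Ratio ≈ 1:2, so the empirical formula is CH2

CH2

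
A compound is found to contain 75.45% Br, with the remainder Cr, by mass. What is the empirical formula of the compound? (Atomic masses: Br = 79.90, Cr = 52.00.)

Br2Cr

Assume 100 g: 75.45 g Br, 24.55 g Cr.
Br: 75.45 g ÷ 79.90 g/mol = 0.9443 mol
Cr: 24.55 g ÷ 52.00 g/mol = 0.4721 mol
Smallest is Cr at 0.4721 mol; normalising gives Br 2.000, Cr 1.000
≈ 2:1 → Br2Cr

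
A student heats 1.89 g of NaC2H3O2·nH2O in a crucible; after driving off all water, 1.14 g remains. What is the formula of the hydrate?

NaC2H3O2·3H2O

Mass of water lost = 1.89 − 1.14 = 0.75 g → 0.75 / 18.02 = 0.04162 mol H2O
Molar mass of NaC2H3O2 = 82.03 g/mol → mol NaC2H3O2 = 1.14 / 82.03 = 0.0139
n = 0.04162 / 0.0139 = 2.99 ≈ 3 → NaC2H3O2·3H2O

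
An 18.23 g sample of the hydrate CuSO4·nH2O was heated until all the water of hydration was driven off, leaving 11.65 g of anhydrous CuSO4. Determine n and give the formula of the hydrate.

Mass of water lost = 18.23 − 11.65 = 6.58 g → 6.58 / 18.02 = 0.3651 mol H2O
Molar mass of CuSO4 = 159.62 g/mol → mol CuSO4 = 11.65 / 159.62 = 0.07299
n = 0.3651 / 0.07299 = 5.00 ≈ 5 → CuSO4·5H2O

CuSO4·5H2O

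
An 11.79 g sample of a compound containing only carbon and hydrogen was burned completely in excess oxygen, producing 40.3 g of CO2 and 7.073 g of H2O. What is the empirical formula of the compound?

C7H6

mol C = 40.3 / 44.01 = 0.9157; mass C = 0.9157 × 12.01 = 11.00 g
mol H = 2 × (7.073 / 18.02) = 0.7850; mass H = 0.7850 × 1.008 = 0.7913 g
Ratios (÷ 0.785): C 1.166, H 1.000
Multiply by 6: C 7.00, H 6.00 → C7H6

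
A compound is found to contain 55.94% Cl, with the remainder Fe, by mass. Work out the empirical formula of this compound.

Assume 100 g: 55.94 g Cl, 44.06 g Fe.
Cl: 55.94 g ÷ 35.45 g/mol = 1.578 mol
Fe: 44.06 g ÷ 55.85 g/mol = 0.7889 mol
Smallest is Fe at 0.7889 mol; normalising gives Cl 2.000, Fe 1.000
→ Cl2Fe

Cl2Fe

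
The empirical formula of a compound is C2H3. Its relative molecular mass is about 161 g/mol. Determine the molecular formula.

C12H18

Empirical-formula mass = 27.04 g/mol
n = 161 / 27.04 = 5.95 ≈ 6
Molecular formula = (C2H3)6 = C12H18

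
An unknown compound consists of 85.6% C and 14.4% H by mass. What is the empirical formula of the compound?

CH2

Assume 100 g: 85.6 g C, 14.4 g H.
n(C) = 85.6/12.01 = 7.127, n(H) = 14.4/1.008 = 14.29
Ratios (÷ 7.127): C 1.000, H 2.004
→ CH2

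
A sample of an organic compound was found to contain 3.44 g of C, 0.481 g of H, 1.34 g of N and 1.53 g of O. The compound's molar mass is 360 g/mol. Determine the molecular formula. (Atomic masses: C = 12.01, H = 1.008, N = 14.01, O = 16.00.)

C15H25N5O5

C: 3.44 g ÷ 12.01 g/mol = 0.2864 mol
H: 0.481 g ÷ 1.008 g/mol = 0.4772 mol
N: 1.34 g ÷ 14.01 g/mol = 0.09565 mol
O: 1.53 g ÷ 16.00 g/mol = 0.09563 mol
Divide by the smallest (0.09563 mol O): C 2.995, H 4.990, N 1.000, O 1.000
→ C3H5NO
Empirical-formula mass = 71.08 g/mol
n = 360 / 71.08 = 5.06 ≈ 5
Molecular formula = (C3H5NO)×5 = C15H25N5O5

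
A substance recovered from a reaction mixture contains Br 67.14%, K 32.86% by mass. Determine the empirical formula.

Assume 100 g: 67.14 g Br, 32.86 g K.
n(Br) = 67.14/79.90 = 0.8403, n(K) = 32.86/39.10 = 0.8404
Ratios (÷ 0.8403): Br 1.000, K 1.000
→ BrK

BrK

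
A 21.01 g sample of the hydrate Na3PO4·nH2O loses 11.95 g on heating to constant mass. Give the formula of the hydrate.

Na3PO4·12H2O

Mass of anhydrous Na3PO4 = 21.01 − 11.95 = 9.06 g
mol H2O = 11.95 / 18.02 = 0.6632
Molar mass of Na3PO4 = 163.94 g/mol → mol Na3PO4 = 9.06 / 163.94 = 0.05526
n = 0.6632 / 0.05526 = 12.00 ≈ 12 → Na3PO4·12H2O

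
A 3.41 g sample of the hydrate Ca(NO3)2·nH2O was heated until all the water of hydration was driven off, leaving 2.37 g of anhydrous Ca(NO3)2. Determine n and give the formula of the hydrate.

Ca(NO3)2·4H2O

Mass of water lost = 3.41 − 2.37 = 1.04 g → 1.04 / 18.02 = 0.05771 mol H2O
Molar mass of Ca(NO3)2 = 164.10 g/mol → mol Ca(NO3)2 = 2.37 / 164.10 = 0.01444
n = 0.05771 / 0.01444 = 4.00 ≈ 4 → Ca(NO3)2·4H2O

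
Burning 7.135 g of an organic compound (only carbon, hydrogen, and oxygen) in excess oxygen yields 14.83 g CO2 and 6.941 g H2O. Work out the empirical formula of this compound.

C7H16O3

mol C = 14.83 / 44.01 = 0.3370; mass C = 0.3370 × 12.01 = 4.047 g
mol H = 2 × (6.941 / 18.02) = 0.7704; mass H = 0.7704 × 1.008 = 0.7765 g
mass O = 7.135 − (4.824) = 2.311 g → mol O = 0.1445
Divide by the smallest (0.1445 mol O): C 2.332, H 5.332, O 1.000
Multiply by 3: C 7.00, H 16.00, O 3.00 → C7H16O3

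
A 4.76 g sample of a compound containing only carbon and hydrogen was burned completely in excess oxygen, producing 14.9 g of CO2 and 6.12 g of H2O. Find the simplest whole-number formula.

CH2

mol C = 14.9 / 44.01 = 0.3386; mass C = 0.3386 × 12.01 = 4.066 g
mol H = 2 × (6.12 / 18.02) = 0.6792; mass H = 0.6792 × 1.008 = 0.6847 g
Divide by the smallest (0.3386 mol C): C 1.000, H 2.006
→ CH2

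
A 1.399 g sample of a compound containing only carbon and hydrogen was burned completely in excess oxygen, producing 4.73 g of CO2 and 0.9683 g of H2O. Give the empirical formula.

CH

mol C = 4.73 / 44.01 = 0.1075; mass C = 0.1075 × 12.01 = 1.291 g
mol H = 2 × (0.9683 / 18.02) = 0.1075; mass H = 0.1075 × 1.008 = 0.1083 g
Divide by the smallest (0.1075 mol H): C 1.000, H 1.000
Ratio ≈ 1:1, so the empirical formula is CH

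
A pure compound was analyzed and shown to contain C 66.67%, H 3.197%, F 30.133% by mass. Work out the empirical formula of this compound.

C7H4F2

Assume 100 g: 66.67 g C, 3.197 g H, 30.133 g F.
n(C) = 66.67/12.01 = 5.551, n(H) = 3.197/1.008 = 3.172, n(F) = 30.133/19.00 = 1.586
Smallest is F at 1.586 mol; normalising gives C 3.500, H 2.000, F 1.000
Scaling by 2: C 7.00, H 4.00, F 2.00 → C7H4F2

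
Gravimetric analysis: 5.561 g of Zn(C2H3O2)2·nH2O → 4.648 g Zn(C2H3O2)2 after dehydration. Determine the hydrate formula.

Mass of water lost = 5.561 − 4.648 = 0.913 g → 0.913 / 18.02 = 0.05067 mol H2O
Molar mass of Zn(C2H3O2)2 = 183.47 g/mol → mol Zn(C2H3O2)2 = 4.648 / 183.47 = 0.02533
n = 0.05067 / 0.02533 = 2.00 ≈ 2 → Zn(C2H3O2)2·2H2O

Zn(C2H3O2)2·2H2O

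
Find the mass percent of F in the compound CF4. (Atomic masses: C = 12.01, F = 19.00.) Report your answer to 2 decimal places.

86.35%

Molar mass = 1(12.01) + 4(19.00) = 88.010 g/mol
Mass of F per mole = 4 × 19.00 = 76.000 g
% F = 76.000 / 88.010 × 100 = 86.35%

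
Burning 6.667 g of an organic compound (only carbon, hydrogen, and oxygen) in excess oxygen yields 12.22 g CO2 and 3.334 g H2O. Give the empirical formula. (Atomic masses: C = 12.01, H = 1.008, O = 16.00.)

mol C = 12.22 / 44.01 = 0.2777; mass C = 0.2777 × 12.01 = 3.335 g
mol H = 2 × (3.334 / 18.02) = 0.3700; mass H = 0.3700 × 1.008 = 0.3730 g
mass O = 6.667 − (3.708) = 2.959 g → mol O = 0.1850
Smallest is O at 0.185 mol; normalising gives C 1.501, H 2.001, O 1.000
Scaling by 2: C 3.00, H 4.00, O 2.00 → C3H4O2

C3H4O2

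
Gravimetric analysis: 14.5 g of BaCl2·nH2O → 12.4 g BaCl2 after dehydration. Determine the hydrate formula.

BaCl2·2H2O

Mass of water lost = 14.5 − 12.4 = 2.1 g → 2.1 / 18.02 = 0.1165 mol H2O
Molar mass of BaCl2 = 208.23 g/mol → mol BaCl2 = 12.4 / 208.23 = 0.05955
n = 0.1165 / 0.05955 = 1.96 ≈ 2 → BaCl2·2H2O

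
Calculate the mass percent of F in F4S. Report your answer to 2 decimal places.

Molar mass = 4(19.00) + 1(32.07) = 108.070 g/mol
Mass of F per mole = 4 × 19.00 = 76.000 g
% F = 76.000 / 108.070 × 100 = 70.32%

70.32%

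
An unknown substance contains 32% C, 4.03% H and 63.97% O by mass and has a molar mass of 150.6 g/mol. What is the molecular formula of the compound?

Assume 100 g: 32 g C, 4.03 g H, 63.97 g O.
Moles — C: 32 / 12.01 = 2.664 mol; H: 4.03 / 1.008 = 3.998 mol; O: 63.97 / 16.00 = 3.998 mol
Ratios (÷ 2.664): C 1.000, H 1.501, O 1.501
×2: C 2.00, H 3.00, O 3.00 → C2H3O3
Empirical-formula mass = 75.04 g/mol
n = 150.6 / 75.04 = 2.01 ≈ 2
Molecular formula = (C2H3O3)×2 = C4H6O6

C4H6O6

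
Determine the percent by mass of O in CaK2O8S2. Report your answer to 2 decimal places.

Molar mass = 1(40.08) + 2(39.10) + 8(16.00) + 2(32.07) = 310.420 g/mol
Mass of O per mole = 8 × 16.00 = 128.000 g
% O = 128.000 / 310.420 × 100 = 41.23%

41.23%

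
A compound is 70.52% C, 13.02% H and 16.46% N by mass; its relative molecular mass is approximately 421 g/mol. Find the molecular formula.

Assume 100 g: 70.52 g C, 13.02 g H, 16.46 g N.
C: 70.52 g ÷ 12.01 g/mol = 5.872 mol
H: 13.02 g ÷ 1.008 g/mol = 12.92 mol
N: 16.46 g ÷ 14.01 g/mol = 1.175 mol
Smallest is N at 1.175 mol; normalising gives C 4.998, H 10.994, N 1.000
≈ 5:11:1 → C5H11N
Empirical-formula mass = 85.15 g/mol
n = 421 / 85.15 = 4.94 ≈ 5
Molecular formula = (C5H11N)×5 = C25H55N5

C25H55N5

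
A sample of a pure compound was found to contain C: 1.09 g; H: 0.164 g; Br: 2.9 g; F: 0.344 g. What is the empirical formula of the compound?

C5H9Br2F

n(C) = 1.09/12.01 = 0.09076, n(H) = 0.164/1.008 = 0.1627, n(Br) = 2.9/79.90 = 0.0363, n(F) = 0.344/19.00 = 0.01811
Smallest is F at 0.01811 mol; normalising gives C 5.013, H 8.986, Br 2.005, F 1.000
≈ 5:9:2:1 → C5H9Br2F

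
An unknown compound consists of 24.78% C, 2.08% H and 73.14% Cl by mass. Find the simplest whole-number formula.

CHCl

Assume 100 g: 24.78 g C, 2.08 g H, 73.14 g Cl.
Moles — C: 24.78 / 12.01 = 2.063 mol; H: 2.08 / 1.008 = 2.063 mol; Cl: 73.14 / 35.45 = 2.063 mol
Smallest is Cl at 2.063 mol; normalising gives C 1.000, H 1.000, Cl 1.000
Ratio ≈ 1:1:1, so the empirical formula is CHCl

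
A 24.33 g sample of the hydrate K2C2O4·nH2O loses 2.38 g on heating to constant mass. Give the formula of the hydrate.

Mass of anhydrous K2C2O4 = 24.33 − 2.38 = 21.95 g
mol H2O = 2.38 / 18.02 = 0.1321
Molar mass of K2C2O4 = 166.22 g/mol → mol K2C2O4 = 21.95 / 166.22 = 0.1321
n = 0.1321 / 0.1321 = 1.00 ≈ 1 → K2C2O4·H2O

K2C2O4·H2O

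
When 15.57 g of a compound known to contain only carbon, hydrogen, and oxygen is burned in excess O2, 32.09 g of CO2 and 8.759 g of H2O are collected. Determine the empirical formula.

mol C = 32.09 / 44.01 = 0.7292; mass C = 0.7292 × 12.01 = 8.757 g
mol H = 2 × (8.759 / 18.02) = 0.9721; mass H = 0.9721 × 1.008 = 0.9799 g
mass O = 15.57 − (9.737) = 5.833 g → mol O = 0.3646
Ratios (÷ 0.3646): C 2.000, H 2.667, O 1.000
×3: C 6.00, H 8.00, O 3.00 → C6H8O3

C6H8O3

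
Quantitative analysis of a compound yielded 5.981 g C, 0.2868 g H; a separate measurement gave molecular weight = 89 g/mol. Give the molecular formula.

C7H4

Moles — C: 5.981 / 12.01 = 0.498 mol; H: 0.2868 / 1.008 = 0.2845 mol
Smallest is H at 0.2845 mol; normalising gives C 1.750, H 1.000
Multiply by 4: C 7.00, H 4.00 → C7H4
Empirical-formula mass = 88.10 g/mol
n = 89 / 88.10 = 1.01 ≈ 1
Molecular formula = empirical formula = C7H4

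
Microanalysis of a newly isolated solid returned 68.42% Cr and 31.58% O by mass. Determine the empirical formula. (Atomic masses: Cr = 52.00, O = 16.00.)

Assume 100 g: 68.42 g Cr, 31.58 g O.
n(Cr) = 68.42/52.00 = 1.316, n(O) = 31.58/16.00 = 1.974
Ratios (÷ 1.316): Cr 1.000, O 1.500
Multiply by 2: Cr 2.00, O 3.00 → Cr2O3

Cr2O3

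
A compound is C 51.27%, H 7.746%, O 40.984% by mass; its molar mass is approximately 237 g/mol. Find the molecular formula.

Assume 100 g: 51.27 g C, 7.746 g H, 40.984 g O.
Moles — C: 51.27 / 12.01 = 4.269 mol; H: 7.746 / 1.008 = 7.685 mol; O: 40.984 / 16.00 = 2.562 mol
Divide by the smallest (2.562 mol O): C 1.667, H 3.000, O 1.000
Scaling by 3: C 5.00, H 9.00, O 3.00 → C5H9O3
Empirical-formula mass = 117.12 g/mol
n = 237 / 117.12 = 2.02 ≈ 2
Molecular formula = (C5H9O3)×2 = C10H18O6

C10H18O6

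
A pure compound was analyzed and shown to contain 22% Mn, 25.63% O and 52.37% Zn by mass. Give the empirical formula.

MnO4Zn2

Assume 100 g: 22 g Mn, 25.63 g O, 52.37 g Zn.
Moles — Mn: 22 / 54.94 = 0.4004 mol; O: 25.63 / 16.00 = 1.602 mol; Zn: 52.37 / 65.38 = 0.801 mol
Divide by the smallest (0.4004 mol Mn): Mn 1.000, O 4.000, Zn 2.000
Ratio ≈ 1:4:2, so the empirical formula is MnO4Zn2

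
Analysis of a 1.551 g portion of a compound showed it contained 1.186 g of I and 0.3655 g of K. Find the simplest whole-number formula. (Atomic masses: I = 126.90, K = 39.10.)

Moles — I: 1.186 / 126.90 = 0.009346 mol; K: 0.3655 / 39.10 = 0.009348 mol
Divide by the smallest (0.009346 mol I): I 1.000, K 1.000
≈ 1:1 → IK

IK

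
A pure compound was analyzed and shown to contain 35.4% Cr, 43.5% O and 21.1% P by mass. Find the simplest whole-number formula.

Assume 100 g: 35.4 g Cr, 43.5 g O, 21.1 g P.
Moles — Cr: 35.4 / 52.00 = 0.6808 mol; O: 43.5 / 16.00 = 2.719 mol; P: 21.1 / 30.97 = 0.6813 mol
Smallest is Cr at 0.6808 mol; normalising gives Cr 1.000, O 3.994, P 1.001
Ratio ≈ 1:4:1, so the empirical formula is CrO4P

CrO4P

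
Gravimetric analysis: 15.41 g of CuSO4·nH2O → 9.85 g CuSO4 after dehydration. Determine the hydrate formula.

CuSO4·5H2O

Mass of water lost = 15.41 − 9.85 = 5.56 g → 5.56 / 18.02 = 0.3085 mol H2O
Molar mass of CuSO4 = 159.62 g/mol → mol CuSO4 = 9.85 / 159.62 = 0.06171
n = 0.3085 / 0.06171 = 5.00 ≈ 5 → CuSO4·5H2O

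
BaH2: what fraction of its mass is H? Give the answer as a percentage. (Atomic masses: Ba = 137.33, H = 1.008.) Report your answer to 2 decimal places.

1.45%

Molar mass = 1(137.33) + 2(1.008) = 139.346 g/mol
Mass of H per mole = 2 × 1.008 = 2.016 g
% H = 2.016 / 139.346 × 100 = 1.45%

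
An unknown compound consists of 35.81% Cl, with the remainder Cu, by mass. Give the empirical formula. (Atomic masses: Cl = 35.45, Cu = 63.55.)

Assume 100 g: 35.81 g Cl, 64.19 g Cu.
n(Cl) = 35.81/35.45 = 1.01, n(Cu) = 64.19/63.55 = 1.01
Ratios (÷ 1.01): Cl 1.000, Cu 1.000
≈ 1:1 → ClCu

ClCu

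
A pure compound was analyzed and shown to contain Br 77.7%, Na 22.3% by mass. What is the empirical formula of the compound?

Assume 100 g: 77.7 g Br, 22.3 g Na.
Br: 77.7 g ÷ 79.90 g/mol = 0.9725 mol
Na: 22.3 g ÷ 22.99 g/mol = 0.97 mol
Smallest is Na at 0.97 mol; normalising gives Br 1.003, Na 1.000
Ratio ≈ 1:1, so the empirical formula is BrNa

BrNa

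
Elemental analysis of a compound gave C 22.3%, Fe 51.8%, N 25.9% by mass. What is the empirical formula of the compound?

C2FeN2

Assume 100 g: 22.3 g C, 51.8 g Fe, 25.9 g N.
Moles — C: 22.3 / 12.01 = 1.857 mol; Fe: 51.8 / 55.85 = 0.9275 mol; N: 25.9 / 14.01 = 1.849 mol
Ratios (÷ 0.9275): C 2.002, Fe 1.000, N 1.993
Ratio ≈ 2:1:2, so the empirical formula is C2FeN2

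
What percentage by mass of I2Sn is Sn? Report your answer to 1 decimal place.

31.9%

Molar mass = 2(126.90) + 1(118.71) = 372.510 g/mol
Mass of Sn per mole = 1 × 118.71 = 118.710 g
% Sn = 118.710 / 372.510 × 100 = 31.9%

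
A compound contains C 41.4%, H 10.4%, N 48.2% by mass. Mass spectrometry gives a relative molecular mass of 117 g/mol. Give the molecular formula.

C4H12N4

Assume 100 g: 41.4 g C, 10.4 g H, 48.2 g N.
Moles — C: 41.4 / 12.01 = 3.447 mol; H: 10.4 / 1.008 = 10.32 mol; N: 48.2 / 14.01 = 3.44 mol
Ratios (÷ 3.44): C 1.002, H 2.999, N 1.000
≈ 1:3:1 → CH3N
Empirical-formula mass = 29.04 g/mol
n = 117 / 29.04 = 4.03 ≈ 4
Molecular formula = (CH3N)×4 = C4H12N4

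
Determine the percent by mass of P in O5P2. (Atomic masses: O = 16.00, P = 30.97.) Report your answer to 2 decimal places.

43.64%

Molar mass = 5(16.00) + 2(30.97) = 141.940 g/mol
Mass of P per mole = 2 × 30.97 = 61.940 g
% P = 61.940 / 141.940 × 100 = 43.64%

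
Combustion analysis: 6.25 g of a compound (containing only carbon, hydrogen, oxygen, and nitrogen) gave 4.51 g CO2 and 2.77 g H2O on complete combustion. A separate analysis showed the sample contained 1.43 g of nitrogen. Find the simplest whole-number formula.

mol C = 4.51 / 44.01 = 0.1025; mass C = 0.1025 × 12.01 = 1.231 g
mol H = 2 × (2.77 / 18.02) = 0.3074; mass H = 0.3074 × 1.008 = 0.3099 g
mol N = 1.43 / 14.01 = 0.1021
mass O = 6.25 − (2.971) = 3.279 g → mol O = 0.2050
Smallest is N at 0.1021 mol; normalising gives C 1.004, H 3.012, N 1.000, O 2.008
→ CH3NO2

CH3NO2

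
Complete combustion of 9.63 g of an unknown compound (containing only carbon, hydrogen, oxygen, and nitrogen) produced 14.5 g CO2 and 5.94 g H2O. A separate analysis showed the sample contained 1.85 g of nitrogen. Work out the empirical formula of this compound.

C5H10N2O3

mol C = 14.5 / 44.01 = 0.3295; mass C = 0.3295 × 12.01 = 3.957 g
mol H = 2 × (5.94 / 18.02) = 0.6593; mass H = 0.6593 × 1.008 = 0.6645 g
mol N = 1.85 / 14.01 = 0.1320
mass O = 9.63 − (6.471) = 3.159 g → mol O = 0.1974
Smallest is N at 0.132 mol; normalising gives C 2.495, H 4.993, N 1.000, O 1.495
Scaling by 2: C 4.99, H 9.99, N 2.00, O 2.99 → C5H10N2O3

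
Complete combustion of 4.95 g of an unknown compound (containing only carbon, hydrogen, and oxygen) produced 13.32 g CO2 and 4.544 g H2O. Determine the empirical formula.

mol C = 13.32 / 44.01 = 0.3027; mass C = 0.3027 × 12.01 = 3.635 g
mol H = 2 × (4.544 / 18.02) = 0.5043; mass H = 0.5043 × 1.008 = 0.5084 g
mass O = 4.95 − (4.143) = 0.8067 g → mol O = 0.05042
Divide by the smallest (0.05042 mol O): C 6.003, H 10.003, O 1.000
Ratio ≈ 6:10:1, so the empirical formula is C6H10O

C6H10O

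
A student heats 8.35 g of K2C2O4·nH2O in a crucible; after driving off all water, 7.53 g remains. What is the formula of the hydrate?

Mass of water lost = 8.35 − 7.53 = 0.82 g → 0.82 / 18.02 = 0.0455 mol H2O
Molar mass of K2C2O4 = 166.22 g/mol → mol K2C2O4 = 7.53 / 166.22 = 0.0453
n = 0.0455 / 0.0453 = 1.00 ≈ 1 → K2C2O4·H2O

K2C2O4·H2O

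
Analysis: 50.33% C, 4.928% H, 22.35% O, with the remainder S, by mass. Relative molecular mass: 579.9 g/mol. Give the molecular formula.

C24H28O8S4

Assume 100 g: 50.33 g C, 4.928 g H, 22.35 g O, 22.392 g S.
n(C) = 50.33/12.01 = 4.191, n(H) = 4.928/1.008 = 4.889, n(O) = 22.35/16.00 = 1.397, n(S) = 22.392/32.07 = 0.6982
Ratios (÷ 0.6982): C 6.002, H 7.002, O 2.001, S 1.000
≈ 6:7:2:1 → C6H7O2S
Empirical-formula mass = 143.19 g/mol
n = 579.9 / 143.19 = 4.05 ≈ 4
Molecular formula = (C6H7O2S)×4 = C24H28O8S4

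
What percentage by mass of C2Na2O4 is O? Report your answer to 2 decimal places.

Molar mass = 2(12.01) + 2(22.99) + 4(16.00) = 134.000 g/mol
Mass of O per mole = 4 × 16.00 = 64.000 g
% O = 64.000 / 134.000 × 100 = 47.76%

47.76%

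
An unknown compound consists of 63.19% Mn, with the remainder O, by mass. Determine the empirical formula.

MnO2

Assume 100 g: 63.19 g Mn, 36.81 g O.
Moles — Mn: 63.19 / 54.94 = 1.15 mol; O: 36.81 / 16.00 = 2.301 mol
Ratios (÷ 1.15): Mn 1.000, O 2.000
→ MnO2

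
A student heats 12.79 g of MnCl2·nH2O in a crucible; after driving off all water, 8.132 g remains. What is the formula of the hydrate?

MnCl2·4H2O

Mass of water lost = 12.79 − 8.132 = 4.658 g → 4.658 / 18.02 = 0.2585 mol H2O
Molar mass of MnCl2 = 125.84 g/mol → mol MnCl2 = 8.132 / 125.84 = 0.06462
n = 0.2585 / 0.06462 = 4.00 ≈ 4 → MnCl2·4H2O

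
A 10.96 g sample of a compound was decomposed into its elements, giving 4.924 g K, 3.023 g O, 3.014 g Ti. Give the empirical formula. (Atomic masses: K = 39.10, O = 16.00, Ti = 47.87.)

K2O3Ti

K: 4.924 g ÷ 39.10 g/mol = 0.1259 mol
O: 3.023 g ÷ 16.00 g/mol = 0.1889 mol
Ti: 3.014 g ÷ 47.87 g/mol = 0.06296 mol
Smallest is Ti at 0.06296 mol; normalising gives K 2.000, O 3.001, Ti 1.000
→ K2O3Ti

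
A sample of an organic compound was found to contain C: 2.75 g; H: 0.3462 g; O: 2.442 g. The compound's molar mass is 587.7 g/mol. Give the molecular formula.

n(C) = 2.75/12.01 = 0.229, n(H) = 0.3462/1.008 = 0.3435, n(O) = 2.442/16.00 = 0.1526
Ratios (÷ 0.1526): C 1.500, H 2.250, O 1.000
Scaling by 4: C 6.00, H 9.00, O 4.00 → C6H9O4
Empirical-formula mass = 145.13 g/mol
n = 587.7 / 145.13 = 4.05 ≈ 4
Molecular formula = (C6H9O4)×4 = C24H36O16

C24H36O16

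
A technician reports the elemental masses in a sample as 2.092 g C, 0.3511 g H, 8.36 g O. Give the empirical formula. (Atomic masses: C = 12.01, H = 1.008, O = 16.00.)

Moles — C: 2.092 / 12.01 = 0.1742 mol; H: 0.3511 / 1.008 = 0.3483 mol; O: 8.36 / 16.00 = 0.5225 mol
Divide by the smallest (0.1742 mol C): C 1.000, H 2.000, O 3.000
→ CH2O3

CH2O3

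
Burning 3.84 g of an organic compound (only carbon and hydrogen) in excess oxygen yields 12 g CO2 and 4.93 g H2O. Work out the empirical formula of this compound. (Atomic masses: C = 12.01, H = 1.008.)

CH2

mol C = 12 / 44.01 = 0.2727; mass C = 0.2727 × 12.01 = 3.275 g
mol H = 2 × (4.93 / 18.02) = 0.5472; mass H = 0.5472 × 1.008 = 0.5515 g
Smallest is C at 0.2727 mol; normalising gives C 1.000, H 2.007
→ CH2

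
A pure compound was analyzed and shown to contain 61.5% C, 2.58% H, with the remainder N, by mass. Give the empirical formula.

C2HN

Assume 100 g: 61.5 g C, 2.58 g H, 35.92 g N.
n(C) = 61.5/12.01 = 5.121, n(H) = 2.58/1.008 = 2.56, n(N) = 35.92/14.01 = 2.564
Smallest is H at 2.56 mol; normalising gives C 2.001, H 1.000, N 1.002
≈ 2:1:1 → C2HN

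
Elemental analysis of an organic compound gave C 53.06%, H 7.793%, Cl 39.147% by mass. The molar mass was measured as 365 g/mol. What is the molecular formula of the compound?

Assume 100 g: 53.06 g C, 7.793 g H, 39.147 g Cl.
Moles — C: 53.06 / 12.01 = 4.418 mol; H: 7.793 / 1.008 = 7.731 mol; Cl: 39.147 / 35.45 = 1.104 mol
Ratios (÷ 1.104): C 4.001, H 7.001, Cl 1.000
Ratio ≈ 4:7:1, so the empirical formula is C4H7Cl
Empirical-formula mass = 90.55 g/mol
n = 365 / 90.55 = 4.03 ≈ 4
Molecular formula = (C4H7Cl)×4 = C16H28Cl4

C16H28Cl4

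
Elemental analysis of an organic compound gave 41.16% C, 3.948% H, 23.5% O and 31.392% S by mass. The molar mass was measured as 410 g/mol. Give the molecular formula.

C14H16O6S4

Assume 100 g: 41.16 g C, 3.948 g H, 23.5 g O, 31.392 g S.
C: 41.16 g ÷ 12.01 g/mol = 3.427 mol
H: 3.948 g ÷ 1.008 g/mol = 3.917 mol
O: 23.5 g ÷ 16.00 g/mol = 1.469 mol
S: 31.392 g ÷ 32.07 g/mol = 0.9789 mol
Ratios (÷ 0.9789): C 3.501, H 4.001, O 1.500, S 1.000
×2: C 7.00, H 8.00, O 3.00, S 2.00 → C7H8O3S2
Empirical-formula mass = 204.27 g/mol
n = 410 / 204.27 = 2.01 ≈ 2
Molecular formula = (C7H8O3S2)×2 = C14H16O6S4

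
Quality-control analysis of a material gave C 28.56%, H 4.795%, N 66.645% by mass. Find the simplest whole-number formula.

Assume 100 g: 28.56 g C, 4.795 g H, 66.645 g N.
C: 28.56 g ÷ 12.01 g/mol = 2.378 mol
H: 4.795 g ÷ 1.008 g/mol = 4.757 mol
N: 66.645 g ÷ 14.01 g/mol = 4.757 mol
Ratios (÷ 2.378): C 1.000, H 2.000, N 2.000
Ratio ≈ 1:2:2, so the empirical formula is CH2N2

CH2N2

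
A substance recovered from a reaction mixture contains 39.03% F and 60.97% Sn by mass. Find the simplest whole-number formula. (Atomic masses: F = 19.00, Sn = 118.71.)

F4Sn

Assume 100 g: 39.03 g F, 60.97 g Sn.
n(F) = 39.03/19.00 = 2.054, n(Sn) = 60.97/118.71 = 0.5136
Smallest is Sn at 0.5136 mol; normalising gives F 4.000, Sn 1.000
→ F4Sn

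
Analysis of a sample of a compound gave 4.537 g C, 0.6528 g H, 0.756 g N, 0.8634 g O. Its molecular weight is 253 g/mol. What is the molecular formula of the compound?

C: 4.537 g ÷ 12.01 g/mol = 0.3778 mol
H: 0.6528 g ÷ 1.008 g/mol = 0.6476 mol
N: 0.756 g ÷ 14.01 g/mol = 0.05396 mol
O: 0.8634 g ÷ 16.00 g/mol = 0.05396 mol
Ratios (÷ 0.05396): C 7.001, H 12.002, N 1.000, O 1.000
→ C7H12NO
Empirical-formula mass = 126.18 g/mol
n = 253 / 126.18 = 2.01 ≈ 2
Molecular formula = (C7H12NO)×2 = C14H24N2O2

C14H24N2O2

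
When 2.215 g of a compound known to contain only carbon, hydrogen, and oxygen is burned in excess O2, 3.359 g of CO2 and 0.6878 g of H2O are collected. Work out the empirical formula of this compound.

CHO

mol C = 3.359 / 44.01 = 0.07632; mass C = 0.07632 × 12.01 = 0.9166 g
mol H = 2 × (0.6878 / 18.02) = 0.07634; mass H = 0.07634 × 1.008 = 0.07695 g
mass O = 2.215 − (0.9936) = 1.221 g → mol O = 0.07634
Ratios (÷ 0.07632): C 1.000, H 1.000, O 1.000
Ratio ≈ 1:1:1, so the empirical formula is CHO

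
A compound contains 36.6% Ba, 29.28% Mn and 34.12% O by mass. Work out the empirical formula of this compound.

Assume 100 g: 36.6 g Ba, 29.28 g Mn, 34.12 g O.
Moles — Ba: 36.6 / 137.33 = 0.2665 mol; Mn: 29.28 / 54.94 = 0.5329 mol; O: 34.12 / 16.00 = 2.132 mol
Divide by the smallest (0.2665 mol Ba): Ba 1.000, Mn 2.000, O 8.002
≈ 1:2:8 → BaMn2O8

BaMn2O8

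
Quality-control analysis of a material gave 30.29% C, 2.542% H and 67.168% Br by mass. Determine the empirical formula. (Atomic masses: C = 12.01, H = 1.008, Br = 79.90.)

Assume 100 g: 30.29 g C, 2.542 g H, 67.168 g Br.
n(C) = 30.29/12.01 = 2.522, n(H) = 2.542/1.008 = 2.522, n(Br) = 67.168/79.90 = 0.8407
Ratios (÷ 0.8407): C 3.000, H 3.000, Br 1.000
Ratio ≈ 3:3:1, so the empirical formula is C3H3Br

C3H3Br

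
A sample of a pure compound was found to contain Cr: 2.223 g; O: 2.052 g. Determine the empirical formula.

Cr: 2.223 g ÷ 52.00 g/mol = 0.04275 mol
O: 2.052 g ÷ 16.00 g/mol = 0.1283 mol
Smallest is Cr at 0.04275 mol; normalising gives Cr 1.000, O 3.000
≈ 1:3 → CrO3

CrO3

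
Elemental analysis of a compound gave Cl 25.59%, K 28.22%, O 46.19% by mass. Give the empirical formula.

ClKO4

Assume 100 g: 25.59 g Cl, 28.22 g K, 46.19 g O.
Moles — Cl: 25.59 / 35.45 = 0.7219 mol; K: 28.22 / 39.10 = 0.7217 mol; O: 46.19 / 16.00 = 2.887 mol
Divide by the smallest (0.7217 mol K): Cl 1.000, K 1.000, O 4.000
≈ 1:1:4 → ClKO4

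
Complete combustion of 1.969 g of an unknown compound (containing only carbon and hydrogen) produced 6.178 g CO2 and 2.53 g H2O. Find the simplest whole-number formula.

CH2

mol C = 6.178 / 44.01 = 0.1404; mass C = 0.1404 × 12.01 = 1.686 g
mol H = 2 × (2.53 / 18.02) = 0.2808; mass H = 0.2808 × 1.008 = 0.2830 g
Ratios (÷ 0.1404): C 1.000, H 2.000
Ratio ≈ 1:2, so the empirical formula is CH2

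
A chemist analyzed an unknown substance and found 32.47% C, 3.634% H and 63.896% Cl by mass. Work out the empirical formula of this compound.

C3H4Cl2

Assume 100 g: 32.47 g C, 3.634 g H, 63.896 g Cl.
n(C) = 32.47/12.01 = 2.704, n(H) = 3.634/1.008 = 3.605, n(Cl) = 63.896/35.45 = 1.802
Smallest is Cl at 1.802 mol; normalising gives C 1.500, H 2.000, Cl 1.000
Multiply by 2: C 3.00, H 4.00, Cl 2.00 → C3H4Cl2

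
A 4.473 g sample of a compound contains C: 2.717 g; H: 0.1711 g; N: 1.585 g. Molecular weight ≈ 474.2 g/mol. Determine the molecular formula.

C24H18N12

n(C) = 2.717/12.01 = 0.2262, n(H) = 0.1711/1.008 = 0.1697, n(N) = 1.585/14.01 = 0.1131
Smallest is N at 0.1131 mol; normalising gives C 2.000, H 1.500, N 1.000
Multiply by 2: C 4.00, H 3.00, N 2.00 → C4H3N2
Empirical-formula mass = 79.08 g/mol
n = 474.2 / 79.08 = 6.00 ≈ 6
Molecular formula = (C4H3N2)×6 = C24H18N12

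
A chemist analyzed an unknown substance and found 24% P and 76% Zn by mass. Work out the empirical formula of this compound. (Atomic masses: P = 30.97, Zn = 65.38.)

Assume 100 g: 24 g P, 76 g Zn.
Moles — P: 24 / 30.97 = 0.7749 mol; Zn: 76 / 65.38 = 1.162 mol
Divide by the smallest (0.7749 mol P): P 1.000, Zn 1.500
Multiply by 2: P 2.00, Zn 3.00 → P2Zn3

P2Zn3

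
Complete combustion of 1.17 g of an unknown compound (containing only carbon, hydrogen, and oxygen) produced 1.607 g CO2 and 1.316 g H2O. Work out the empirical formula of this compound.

CH4O

mol C = 1.607 / 44.01 = 0.03651; mass C = 0.03651 × 12.01 = 0.4385 g
mol H = 2 × (1.316 / 18.02) = 0.1461; mass H = 0.1461 × 1.008 = 0.1472 g
mass O = 1.17 − (0.5858) = 0.5842 g → mol O = 0.03651
Ratios (÷ 0.03651): C 1.000, H 4.000, O 1.000
≈ 1:4:1 → CH4O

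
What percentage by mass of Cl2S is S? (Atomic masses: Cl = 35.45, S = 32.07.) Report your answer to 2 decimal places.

Molar mass = 2(35.45) + 1(32.07) = 102.970 g/mol
Mass of S per mole = 1 × 32.07 = 32.070 g
% S = 32.070 / 102.970 × 100 = 31.14%

31.14%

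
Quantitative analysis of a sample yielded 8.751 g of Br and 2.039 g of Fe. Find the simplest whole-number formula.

Br3Fe

Br: 8.751 g ÷ 79.90 g/mol = 0.1095 mol
Fe: 2.039 g ÷ 55.85 g/mol = 0.03651 mol
Ratios (÷ 0.03651): Br 3.000, Fe 1.000
≈ 3:1 → Br3Fe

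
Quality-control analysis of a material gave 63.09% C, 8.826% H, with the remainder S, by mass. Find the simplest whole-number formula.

Assume 100 g: 63.09 g C, 8.826 g H, 28.084 g S.
n(C) = 63.09/12.01 = 5.253, n(H) = 8.826/1.008 = 8.756, n(S) = 28.084/32.07 = 0.8757
Smallest is S at 0.8757 mol; normalising gives C 5.999, H 9.999, S 1.000
≈ 6:10:1 → C6H10S

C6H10S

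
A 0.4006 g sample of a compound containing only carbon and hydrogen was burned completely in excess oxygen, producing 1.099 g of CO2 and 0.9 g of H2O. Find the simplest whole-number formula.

CH4

mol C = 1.099 / 44.01 = 0.02497; mass C = 0.02497 × 12.01 = 0.2999 g
mol H = 2 × (0.9 / 18.02) = 0.09989; mass H = 0.09989 × 1.008 = 0.1007 g
Smallest is C at 0.02497 mol; normalising gives C 1.000, H 4.000
→ CH4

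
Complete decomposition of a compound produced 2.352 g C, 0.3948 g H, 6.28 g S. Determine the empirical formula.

CH2S

n(C) = 2.352/12.01 = 0.1958, n(H) = 0.3948/1.008 = 0.3917, n(S) = 6.28/32.07 = 0.1958
Divide by the smallest (0.1958 mol S): C 1.000, H 2.000, S 1.000
→ CH2S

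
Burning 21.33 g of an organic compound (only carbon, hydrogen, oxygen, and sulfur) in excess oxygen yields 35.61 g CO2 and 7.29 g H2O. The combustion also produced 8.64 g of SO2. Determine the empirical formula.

mol C = 35.61 / 44.01 = 0.8091; mass C = 0.8091 × 12.01 = 9.718 g
mol H = 2 × (7.29 / 18.02) = 0.8091; mass H = 0.8091 × 1.008 = 0.8156 g
mol S = 8.64 / 64.07 = 0.1349; mass S = 4.325 g
mass O = 21.33 − (14.86) = 6.472 g → mol O = 0.4045
Ratios (÷ 0.1349): C 6.000, H 6.000, O 3.000, S 1.000
→ C6H6O3S

C6H6O3S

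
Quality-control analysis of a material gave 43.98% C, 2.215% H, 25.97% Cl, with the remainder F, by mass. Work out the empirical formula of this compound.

C5H3ClF2

Assume 100 g: 43.98 g C, 2.215 g H, 25.97 g Cl, 27.835 g F.
n(C) = 43.98/12.01 = 3.662, n(H) = 2.215/1.008 = 2.197, n(Cl) = 25.97/35.45 = 0.7326, n(F) = 27.835/19.00 = 1.465
Divide by the smallest (0.7326 mol Cl): C 4.999, H 3.000, Cl 1.000, F 2.000
→ C5H3ClF2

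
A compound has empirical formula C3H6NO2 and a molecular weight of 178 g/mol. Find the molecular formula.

Empirical-formula mass = 88.09 g/mol
n = 178 / 88.09 = 2.02 ≈ 2
Molecular formula = (C3H6NO2)2 = C6H12N2O4

C6H12N2O4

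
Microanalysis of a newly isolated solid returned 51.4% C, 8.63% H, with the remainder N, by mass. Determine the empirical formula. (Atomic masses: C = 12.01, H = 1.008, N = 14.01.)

Assume 100 g: 51.4 g C, 8.63 g H, 39.97 g N.
n(C) = 51.4/12.01 = 4.28, n(H) = 8.63/1.008 = 8.562, n(N) = 39.97/14.01 = 2.853
Ratios (÷ 2.853): C 1.500, H 3.001, N 1.000
×2: C 3.00, H 6.00, N 2.00 → C3H6N2

C3H6N2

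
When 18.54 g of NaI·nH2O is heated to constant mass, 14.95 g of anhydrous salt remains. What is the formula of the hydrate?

NaI·2H2O

Mass of water lost = 18.54 − 14.95 = 3.59 g → 3.59 / 18.02 = 0.1992 mol H2O
Molar mass of NaI = 149.89 g/mol → mol NaI = 14.95 / 149.89 = 0.09974
n = 0.1992 / 0.09974 = 2.00 ≈ 2 → NaI·2H2O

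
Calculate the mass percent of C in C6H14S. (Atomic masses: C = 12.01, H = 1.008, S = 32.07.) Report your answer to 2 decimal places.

Molar mass = 6(12.01) + 14(1.008) + 1(32.07) = 118.242 g/mol
Mass of C per mole = 6 × 12.01 = 72.060 g
% C = 72.060 / 118.242 × 100 = 60.94%

60.94%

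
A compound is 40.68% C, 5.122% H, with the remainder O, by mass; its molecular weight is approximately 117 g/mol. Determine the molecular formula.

Assume 100 g: 40.68 g C, 5.122 g H, 54.198 g O.
C: 40.68 g ÷ 12.01 g/mol = 3.387 mol
H: 5.122 g ÷ 1.008 g/mol = 5.081 mol
O: 54.198 g ÷ 16.00 g/mol = 3.387 mol
Divide by the smallest (3.387 mol C): C 1.000, H 1.500, O 1.000
×2: C 2.00, H 3.00, O 2.00 → C2H3O2
Empirical-formula mass = 59.04 g/mol
n = 117 / 59.04 = 1.98 ≈ 2
Molecular formula = (C2H3O2)×2 = C4H6O4

C4H6O4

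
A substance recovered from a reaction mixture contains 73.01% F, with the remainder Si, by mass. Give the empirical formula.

F4Si

Assume 100 g: 73.01 g F, 26.99 g Si.
Moles — F: 73.01 / 19.00 = 3.843 mol; Si: 26.99 / 28.09 = 0.9608 mol
Ratios (÷ 0.9608): F 3.999, Si 1.000
≈ 4:1 → F4Si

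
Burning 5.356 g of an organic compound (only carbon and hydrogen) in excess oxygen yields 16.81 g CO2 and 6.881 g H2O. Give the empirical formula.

CH2

mol C = 16.81 / 44.01 = 0.3820; mass C = 0.3820 × 12.01 = 4.587 g
mol H = 2 × (6.881 / 18.02) = 0.7637; mass H = 0.7637 × 1.008 = 0.7698 g
Smallest is C at 0.382 mol; normalising gives C 1.000, H 1.999
≈ 1:2 → CH2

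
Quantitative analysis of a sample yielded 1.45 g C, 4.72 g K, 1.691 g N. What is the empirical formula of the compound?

CKN

C: 1.45 g ÷ 12.01 g/mol = 0.1207 mol
K: 4.72 g ÷ 39.10 g/mol = 0.1207 mol
N: 1.691 g ÷ 14.01 g/mol = 0.1207 mol
Smallest is N at 0.1207 mol; normalising gives C 1.000, K 1.000, N 1.000
→ CKN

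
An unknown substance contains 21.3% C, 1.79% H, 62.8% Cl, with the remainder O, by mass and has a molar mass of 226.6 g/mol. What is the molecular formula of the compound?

Assume 100 g: 21.3 g C, 1.79 g H, 62.8 g Cl, 14.11 g O.
n(C) = 21.3/12.01 = 1.774, n(H) = 1.79/1.008 = 1.776, n(Cl) = 62.8/35.45 = 1.772, n(O) = 14.11/16.00 = 0.8819
Ratios (÷ 0.8819): C 2.011, H 2.014, Cl 2.009, O 1.000
≈ 2:2:2:1 → C2H2Cl2O
Empirical-formula mass = 112.94 g/mol
n = 226.6 / 112.94 = 2.01 ≈ 2
Molecular formula = (C2H2Cl2O)×2 = C4H4Cl4O2

C4H4Cl4O2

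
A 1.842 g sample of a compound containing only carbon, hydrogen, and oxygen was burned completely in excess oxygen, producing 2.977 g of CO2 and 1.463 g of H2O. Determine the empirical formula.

mol C = 2.977 / 44.01 = 0.06764; mass C = 0.06764 × 12.01 = 0.8124 g
mol H = 2 × (1.463 / 18.02) = 0.1624; mass H = 0.1624 × 1.008 = 0.1637 g
mass O = 1.842 − (0.9761) = 0.8659 g → mol O = 0.05412
Ratios (÷ 0.05412): C 1.250, H 3.000, O 1.000
×4: C 5.00, H 12.00, O 4.00 → C5H12O4

C5H12O4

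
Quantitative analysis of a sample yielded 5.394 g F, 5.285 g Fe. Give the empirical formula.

F3Fe

n(F) = 5.394/19.00 = 0.2839, n(Fe) = 5.285/55.85 = 0.09463
Divide by the smallest (0.09463 mol Fe): F 3.000, Fe 1.000
Ratio ≈ 3:1, so the empirical formula is F3Fe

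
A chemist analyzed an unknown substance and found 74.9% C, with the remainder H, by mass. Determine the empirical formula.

CH4

Assume 100 g: 74.9 g C, 25.1 g H.
C: 74.9 g ÷ 12.01 g/mol = 6.236 mol
H: 25.1 g ÷ 1.008 g/mol = 24.9 mol
Divide by the smallest (6.236 mol C): C 1.000, H 3.993
→ CH4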